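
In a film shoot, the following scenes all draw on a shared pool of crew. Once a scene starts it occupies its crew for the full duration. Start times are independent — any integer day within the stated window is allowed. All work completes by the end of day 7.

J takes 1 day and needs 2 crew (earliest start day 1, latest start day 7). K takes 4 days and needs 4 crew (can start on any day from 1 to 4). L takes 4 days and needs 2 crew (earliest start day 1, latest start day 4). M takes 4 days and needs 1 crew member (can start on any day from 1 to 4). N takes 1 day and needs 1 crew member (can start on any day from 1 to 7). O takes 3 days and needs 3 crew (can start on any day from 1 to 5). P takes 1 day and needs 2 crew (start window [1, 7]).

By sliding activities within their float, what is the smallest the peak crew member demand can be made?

7

Early-start (J@1, K@1, L@1, M@1, N@1, O@1, P@1) gives peak 15: d1:15  d2:10  d3:10  d4:7  d5:0  d6:0  d7:0.
Shift L→2, N→5, O→5, P→6.
Schedule J@1, K@1, L@2, M@1, N@5, O@5, P@6: d1:7  d2:7  d3:7  d4:7  d5:6  d6:5  d7:3 — peak 7.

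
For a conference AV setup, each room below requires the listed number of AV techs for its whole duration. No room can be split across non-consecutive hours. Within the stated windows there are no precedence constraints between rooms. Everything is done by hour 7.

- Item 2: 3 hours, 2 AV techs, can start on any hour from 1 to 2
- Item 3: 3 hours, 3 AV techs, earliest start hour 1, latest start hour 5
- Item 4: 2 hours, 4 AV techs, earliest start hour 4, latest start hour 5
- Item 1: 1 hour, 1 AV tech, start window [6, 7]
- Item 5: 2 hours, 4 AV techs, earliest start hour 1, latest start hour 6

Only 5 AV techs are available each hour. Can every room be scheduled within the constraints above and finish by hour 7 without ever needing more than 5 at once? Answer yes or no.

Schedule Item 2@1, Item 3@1, Item 4@4, Item 1@6, Item 5@6: h1:5  h2:5  h3:5  h4:4  h5:4  h6:5  h7:4 — peak 5 ≤ 5.

yes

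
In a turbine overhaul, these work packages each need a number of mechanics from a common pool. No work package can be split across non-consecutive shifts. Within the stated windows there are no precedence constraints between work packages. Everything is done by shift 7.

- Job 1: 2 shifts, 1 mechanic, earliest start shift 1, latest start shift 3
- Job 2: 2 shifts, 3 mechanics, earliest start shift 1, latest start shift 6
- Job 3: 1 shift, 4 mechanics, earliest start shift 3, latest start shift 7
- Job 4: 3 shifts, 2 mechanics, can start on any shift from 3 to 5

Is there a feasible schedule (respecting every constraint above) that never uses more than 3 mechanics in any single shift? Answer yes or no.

The minimum achievable peak is 4; 3 < 4, so no feasible schedule stays within the cap.

no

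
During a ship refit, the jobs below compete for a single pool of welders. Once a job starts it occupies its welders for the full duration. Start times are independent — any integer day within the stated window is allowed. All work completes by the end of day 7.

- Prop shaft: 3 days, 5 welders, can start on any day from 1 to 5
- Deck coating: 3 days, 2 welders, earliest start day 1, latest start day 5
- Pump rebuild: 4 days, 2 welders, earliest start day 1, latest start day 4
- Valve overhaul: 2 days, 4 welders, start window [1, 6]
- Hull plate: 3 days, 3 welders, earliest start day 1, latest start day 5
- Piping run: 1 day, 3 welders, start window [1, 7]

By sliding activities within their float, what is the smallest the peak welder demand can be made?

Early-start (Prop shaft@1, Deck coating@1, Pump rebuild@1, Valve overhaul@1, Hull plate@1, Piping run@1) gives peak 19: d1:19  d2:16  d3:12  d4:2  d5:0  d6:0  d7:0.
Shift Deck coating→4, Pump rebuild→4, Valve overhaul→4, Piping run→6.
Schedule Prop shaft@1, Deck coating@4, Pump rebuild@4, Valve overhaul@4, Hull plate@1, Piping run@6: d1:8  d2:8  d3:8  d4:8  d5:8  d6:7  d7:2 — peak 8.

8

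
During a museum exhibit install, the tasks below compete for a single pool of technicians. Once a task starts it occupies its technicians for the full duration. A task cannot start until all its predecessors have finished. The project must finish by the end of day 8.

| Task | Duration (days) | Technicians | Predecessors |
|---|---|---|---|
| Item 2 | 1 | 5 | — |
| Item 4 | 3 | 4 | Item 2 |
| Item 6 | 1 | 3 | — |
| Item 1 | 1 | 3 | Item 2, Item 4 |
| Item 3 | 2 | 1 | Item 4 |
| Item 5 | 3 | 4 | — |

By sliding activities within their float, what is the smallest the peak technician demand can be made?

6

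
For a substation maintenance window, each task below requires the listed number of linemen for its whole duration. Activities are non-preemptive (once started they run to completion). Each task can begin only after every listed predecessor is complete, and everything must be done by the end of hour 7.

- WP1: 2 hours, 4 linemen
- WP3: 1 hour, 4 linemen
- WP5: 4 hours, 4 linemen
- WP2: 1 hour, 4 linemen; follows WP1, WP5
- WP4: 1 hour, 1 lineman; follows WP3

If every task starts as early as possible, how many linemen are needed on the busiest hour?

Early-start schedule: WP1@1, WP3@1, WP5@1, WP2@5, WP4@2.
Load per hour: hour 1: 12, hour 2: 9, hour 3: 4, hour 4: 4, hour 5: 4, hour 6: 0, hour 7: 0.
Peak is 12.

12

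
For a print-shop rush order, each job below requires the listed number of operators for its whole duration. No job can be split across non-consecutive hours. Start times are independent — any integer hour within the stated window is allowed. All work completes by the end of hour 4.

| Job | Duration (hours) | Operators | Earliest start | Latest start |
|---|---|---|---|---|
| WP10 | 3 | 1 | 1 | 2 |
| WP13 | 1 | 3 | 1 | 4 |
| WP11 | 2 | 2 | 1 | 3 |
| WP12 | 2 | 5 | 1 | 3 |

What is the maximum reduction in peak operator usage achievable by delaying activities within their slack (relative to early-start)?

Early-start peak: h1:11  h2:8  h3:1  h4:0 ⇒ 11.
Leveled (WP10@1, WP13@1, WP11@1, WP12@3): h1:6  h2:3  h3:6  h4:5 ⇒ 6.
Reduction 11 − 6 = 5.

5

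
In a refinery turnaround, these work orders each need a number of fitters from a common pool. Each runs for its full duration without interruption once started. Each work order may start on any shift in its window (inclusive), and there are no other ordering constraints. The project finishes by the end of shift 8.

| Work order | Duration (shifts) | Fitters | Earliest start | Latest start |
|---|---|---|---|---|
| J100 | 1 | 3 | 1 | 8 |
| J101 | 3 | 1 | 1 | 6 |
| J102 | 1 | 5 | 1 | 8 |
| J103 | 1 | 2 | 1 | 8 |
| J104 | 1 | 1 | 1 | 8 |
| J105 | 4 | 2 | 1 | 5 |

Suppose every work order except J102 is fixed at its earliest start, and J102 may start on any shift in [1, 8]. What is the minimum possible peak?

9

J102@1: s1:14  s2:3  s3:3  s4:2  s5:0  s6:0  s7:0  s8:0 → peak 14
J102@2: s1:9  s2:8  s3:3  s4:2  s5:0  s6:0  s7:0  s8:0 → peak 9
J102@3: s1:9  s2:3  s3:8  s4:2  s5:0  s6:0  s7:0  s8:0 → peak 9
J102@4: s1:9  s2:3  s3:3  s4:7  s5:0  s6:0  s7:0  s8:0 → peak 9
J102@5: s1:9  s2:3  s3:3  s4:2  s5:5  s6:0  s7:0  s8:0 → peak 9
J102@6: s1:9  s2:3  s3:3  s4:2  s5:0  s6:5  s7:0  s8:0 → peak 9
J102@7: s1:9  s2:3  s3:3  s4:2  s5:0  s6:0  s7:5  s8:0 → peak 9
J102@8: s1:9  s2:3  s3:3  s4:2  s5:0  s6:0  s7:0  s8:5 → peak 9
Best is J102@2, peak 9.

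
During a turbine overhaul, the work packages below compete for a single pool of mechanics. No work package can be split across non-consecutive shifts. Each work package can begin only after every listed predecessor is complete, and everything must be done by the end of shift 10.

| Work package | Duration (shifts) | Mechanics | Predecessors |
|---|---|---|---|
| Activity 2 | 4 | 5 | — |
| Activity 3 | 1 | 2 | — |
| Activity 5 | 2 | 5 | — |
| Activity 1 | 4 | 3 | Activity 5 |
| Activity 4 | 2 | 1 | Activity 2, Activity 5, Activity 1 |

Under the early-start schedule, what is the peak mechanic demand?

12

Early-start schedule: Activity 2@1, Activity 3@1, Activity 5@1, Activity 1@3, Activity 4@7.
Load per shift: shift 1: 12, shift 2: 10, shift 3: 8, shift 4: 8, shift 5: 3, shift 6: 3, shift 7: 1, shift 8: 1, shift 9: 0, shift 10: 0.
Peak is 12.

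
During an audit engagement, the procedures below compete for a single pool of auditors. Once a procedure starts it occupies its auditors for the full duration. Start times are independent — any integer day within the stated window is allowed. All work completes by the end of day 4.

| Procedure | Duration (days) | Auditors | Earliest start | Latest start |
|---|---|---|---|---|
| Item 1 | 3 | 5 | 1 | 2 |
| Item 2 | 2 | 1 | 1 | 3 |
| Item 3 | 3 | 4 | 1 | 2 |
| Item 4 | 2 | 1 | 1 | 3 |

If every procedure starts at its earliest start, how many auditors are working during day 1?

11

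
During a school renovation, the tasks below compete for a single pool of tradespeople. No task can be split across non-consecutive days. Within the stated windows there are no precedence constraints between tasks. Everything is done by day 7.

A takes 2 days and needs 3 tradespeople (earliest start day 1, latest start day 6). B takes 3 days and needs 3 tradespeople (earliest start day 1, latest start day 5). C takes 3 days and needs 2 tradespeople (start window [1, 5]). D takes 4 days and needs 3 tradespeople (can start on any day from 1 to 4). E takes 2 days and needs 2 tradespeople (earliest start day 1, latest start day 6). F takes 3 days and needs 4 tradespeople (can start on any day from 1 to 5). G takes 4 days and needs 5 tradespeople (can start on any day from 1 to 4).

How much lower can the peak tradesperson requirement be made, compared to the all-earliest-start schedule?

Early-start peak: d1:22  d2:22  d3:17  d4:8  d5:0  d6:0  d7:0 ⇒ 22.
Leveled (A@1, B@1, C@3, D@4, E@6, F@1, G@4): d1:10  d2:10  d3:9  d4:10  d5:10  d6:10  d7:10 ⇒ 10.
Reduction 22 − 10 = 12.

12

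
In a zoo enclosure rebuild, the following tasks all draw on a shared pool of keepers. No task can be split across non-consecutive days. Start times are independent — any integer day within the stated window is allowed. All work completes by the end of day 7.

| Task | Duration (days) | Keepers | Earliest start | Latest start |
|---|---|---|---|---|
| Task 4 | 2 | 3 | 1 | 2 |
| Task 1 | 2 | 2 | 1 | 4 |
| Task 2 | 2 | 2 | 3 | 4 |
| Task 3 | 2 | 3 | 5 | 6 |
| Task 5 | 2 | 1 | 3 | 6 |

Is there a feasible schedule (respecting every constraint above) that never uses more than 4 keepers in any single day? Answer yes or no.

yes

Schedule Task 4@1, Task 1@3, Task 2@3, Task 3@5, Task 5@5: d1:3  d2:3  d3:4  d4:4  d5:4  d6:4  d7:0 — peak 4 ≤ 4.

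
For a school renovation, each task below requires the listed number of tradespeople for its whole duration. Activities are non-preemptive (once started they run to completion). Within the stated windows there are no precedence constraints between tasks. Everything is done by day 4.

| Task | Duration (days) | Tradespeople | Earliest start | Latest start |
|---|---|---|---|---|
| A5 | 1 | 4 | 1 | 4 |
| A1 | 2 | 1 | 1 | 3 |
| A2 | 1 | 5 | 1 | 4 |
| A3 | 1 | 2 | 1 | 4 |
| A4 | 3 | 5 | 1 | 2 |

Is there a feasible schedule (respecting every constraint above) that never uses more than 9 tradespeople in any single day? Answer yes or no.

yes

Schedule A5@1, A1@2, A2@1, A3@2, A4@2: d1:9  d2:8  d3:6  d4:5 — peak 9 ≤ 9.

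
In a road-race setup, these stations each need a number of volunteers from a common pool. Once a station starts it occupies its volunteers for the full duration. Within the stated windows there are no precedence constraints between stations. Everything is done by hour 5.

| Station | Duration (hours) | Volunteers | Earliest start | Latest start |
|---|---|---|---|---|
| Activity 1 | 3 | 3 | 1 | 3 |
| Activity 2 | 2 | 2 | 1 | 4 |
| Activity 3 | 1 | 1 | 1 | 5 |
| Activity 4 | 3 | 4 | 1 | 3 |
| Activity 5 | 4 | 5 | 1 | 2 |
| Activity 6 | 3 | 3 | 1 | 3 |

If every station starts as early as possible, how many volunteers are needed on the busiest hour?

Early-start schedule: Activity 1@1, Activity 2@1, Activity 3@1, Activity 4@1, Activity 5@1, Activity 6@1.
Load per hour: hour 1: 18, hour 2: 17, hour 3: 15, hour 4: 5, hour 5: 0.
Peak is 18.

18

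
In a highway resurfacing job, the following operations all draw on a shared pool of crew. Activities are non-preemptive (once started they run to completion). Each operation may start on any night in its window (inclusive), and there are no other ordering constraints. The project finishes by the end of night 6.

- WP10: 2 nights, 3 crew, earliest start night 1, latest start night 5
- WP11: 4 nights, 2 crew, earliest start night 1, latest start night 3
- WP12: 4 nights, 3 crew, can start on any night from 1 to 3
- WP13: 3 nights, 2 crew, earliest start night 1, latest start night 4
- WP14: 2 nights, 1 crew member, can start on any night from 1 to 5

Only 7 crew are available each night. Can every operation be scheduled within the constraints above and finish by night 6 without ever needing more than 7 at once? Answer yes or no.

yes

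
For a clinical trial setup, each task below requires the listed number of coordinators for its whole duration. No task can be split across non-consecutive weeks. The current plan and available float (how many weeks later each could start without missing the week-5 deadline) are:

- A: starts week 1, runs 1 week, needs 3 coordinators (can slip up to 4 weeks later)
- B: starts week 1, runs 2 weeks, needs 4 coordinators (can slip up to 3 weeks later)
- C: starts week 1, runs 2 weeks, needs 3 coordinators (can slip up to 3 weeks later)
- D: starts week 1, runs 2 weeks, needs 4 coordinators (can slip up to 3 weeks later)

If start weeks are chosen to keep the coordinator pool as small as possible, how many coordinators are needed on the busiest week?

Early-start (A@1, B@1, C@1, D@1) gives peak 14: w1:14  w2:11  w3:0  w4:0  w5:0.
Shift C→2, D→3.
Schedule A@1, B@1, C@2, D@3: w1:7  w2:7  w3:7  w4:4  w5:0 — peak 7.

7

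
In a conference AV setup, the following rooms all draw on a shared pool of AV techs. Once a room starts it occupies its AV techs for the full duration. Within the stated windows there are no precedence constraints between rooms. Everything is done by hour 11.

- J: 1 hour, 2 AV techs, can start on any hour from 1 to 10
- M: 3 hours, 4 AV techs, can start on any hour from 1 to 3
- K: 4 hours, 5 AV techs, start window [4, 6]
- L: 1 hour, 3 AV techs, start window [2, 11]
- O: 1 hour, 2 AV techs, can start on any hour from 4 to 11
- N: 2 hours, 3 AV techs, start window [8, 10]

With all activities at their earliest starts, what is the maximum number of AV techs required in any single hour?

Early-start schedule: J@1, M@1, K@4, L@2, O@4, N@8.
Load per hour: hour 1: 6, hour 2: 7, hour 3: 4, hour 4: 7, hour 5: 5, hour 6: 5, hour 7: 5, hour 8: 3, hour 9: 3, hour 10: 0, hour 11: 0.
Peak is 7.

7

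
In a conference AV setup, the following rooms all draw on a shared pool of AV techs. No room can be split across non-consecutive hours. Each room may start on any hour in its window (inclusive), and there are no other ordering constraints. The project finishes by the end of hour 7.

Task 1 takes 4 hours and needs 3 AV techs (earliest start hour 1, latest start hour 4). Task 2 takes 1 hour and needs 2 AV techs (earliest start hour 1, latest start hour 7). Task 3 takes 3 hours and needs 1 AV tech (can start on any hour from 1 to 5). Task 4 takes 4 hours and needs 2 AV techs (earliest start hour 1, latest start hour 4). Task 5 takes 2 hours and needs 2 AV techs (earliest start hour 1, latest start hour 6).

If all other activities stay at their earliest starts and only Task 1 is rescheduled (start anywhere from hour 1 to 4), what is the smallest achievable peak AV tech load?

Task 1@1: h1:10  h2:8  h3:6  h4:5  h5:0  h6:0  h7:0 → peak 10
Task 1@2: h1:7  h2:8  h3:6  h4:5  h5:3  h6:0  h7:0 → peak 8
Task 1@3: h1:7  h2:5  h3:6  h4:5  h5:3  h6:3  h7:0 → peak 7
Task 1@4: h1:7  h2:5  h3:3  h4:5  h5:3  h6:3  h7:3 → peak 7
Best is Task 1@3, peak 7.

7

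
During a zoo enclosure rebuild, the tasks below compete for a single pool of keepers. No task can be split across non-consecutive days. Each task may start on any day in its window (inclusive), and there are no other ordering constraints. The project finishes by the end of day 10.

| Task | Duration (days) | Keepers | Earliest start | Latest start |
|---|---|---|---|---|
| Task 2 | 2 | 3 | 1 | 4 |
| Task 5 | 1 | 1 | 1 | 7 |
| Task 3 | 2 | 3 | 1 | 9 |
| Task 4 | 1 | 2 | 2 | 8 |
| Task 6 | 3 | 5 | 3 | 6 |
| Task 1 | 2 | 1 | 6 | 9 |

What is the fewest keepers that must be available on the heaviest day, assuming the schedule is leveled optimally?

5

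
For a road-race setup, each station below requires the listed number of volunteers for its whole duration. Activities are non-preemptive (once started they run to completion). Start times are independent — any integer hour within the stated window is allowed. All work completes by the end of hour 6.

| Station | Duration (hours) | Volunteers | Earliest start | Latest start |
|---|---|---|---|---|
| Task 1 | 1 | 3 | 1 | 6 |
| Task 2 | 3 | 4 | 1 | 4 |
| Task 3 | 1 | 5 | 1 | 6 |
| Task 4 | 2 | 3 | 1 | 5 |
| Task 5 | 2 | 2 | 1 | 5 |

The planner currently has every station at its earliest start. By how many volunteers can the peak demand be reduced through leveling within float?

11

Early-start peak: h1:17  h2:9  h3:4  h4:0  h5:0  h6:0 ⇒ 17.
Leveled (Task 1@1, Task 2@3, Task 3@6, Task 4@1, Task 5@2): h1:6  h2:5  h3:6  h4:4  h5:4  h6:5 ⇒ 6.
Reduction 17 − 6 = 11.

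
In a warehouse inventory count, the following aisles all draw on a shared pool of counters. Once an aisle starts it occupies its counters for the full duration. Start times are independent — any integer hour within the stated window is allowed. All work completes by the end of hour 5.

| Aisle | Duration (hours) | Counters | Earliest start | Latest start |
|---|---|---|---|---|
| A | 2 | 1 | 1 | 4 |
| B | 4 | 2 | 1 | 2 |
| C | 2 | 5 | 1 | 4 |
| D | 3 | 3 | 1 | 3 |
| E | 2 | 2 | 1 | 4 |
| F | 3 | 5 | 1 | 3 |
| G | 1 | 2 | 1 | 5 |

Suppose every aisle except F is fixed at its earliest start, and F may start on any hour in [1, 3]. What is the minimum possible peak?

15

F@1: h1:20  h2:18  h3:10  h4:2  h5:0 → peak 20
F@2: h1:15  h2:18  h3:10  h4:7  h5:0 → peak 18
F@3: h1:15  h2:13  h3:10  h4:7  h5:5 → peak 15
Best is F@3, peak 15.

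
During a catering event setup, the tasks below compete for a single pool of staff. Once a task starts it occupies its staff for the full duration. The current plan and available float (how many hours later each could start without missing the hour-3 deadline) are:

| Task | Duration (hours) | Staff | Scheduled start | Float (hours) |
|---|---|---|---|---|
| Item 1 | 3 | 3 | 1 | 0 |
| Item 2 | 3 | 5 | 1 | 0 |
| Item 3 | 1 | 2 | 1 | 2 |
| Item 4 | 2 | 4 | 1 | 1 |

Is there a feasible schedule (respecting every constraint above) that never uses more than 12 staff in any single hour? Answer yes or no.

yes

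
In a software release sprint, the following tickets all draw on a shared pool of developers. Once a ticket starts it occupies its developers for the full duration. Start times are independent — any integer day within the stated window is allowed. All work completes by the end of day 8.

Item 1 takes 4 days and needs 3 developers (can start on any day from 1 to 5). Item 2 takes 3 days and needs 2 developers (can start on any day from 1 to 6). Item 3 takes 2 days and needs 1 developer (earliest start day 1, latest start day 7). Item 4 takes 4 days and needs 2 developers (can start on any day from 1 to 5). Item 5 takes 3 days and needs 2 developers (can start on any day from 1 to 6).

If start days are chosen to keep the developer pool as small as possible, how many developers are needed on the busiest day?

5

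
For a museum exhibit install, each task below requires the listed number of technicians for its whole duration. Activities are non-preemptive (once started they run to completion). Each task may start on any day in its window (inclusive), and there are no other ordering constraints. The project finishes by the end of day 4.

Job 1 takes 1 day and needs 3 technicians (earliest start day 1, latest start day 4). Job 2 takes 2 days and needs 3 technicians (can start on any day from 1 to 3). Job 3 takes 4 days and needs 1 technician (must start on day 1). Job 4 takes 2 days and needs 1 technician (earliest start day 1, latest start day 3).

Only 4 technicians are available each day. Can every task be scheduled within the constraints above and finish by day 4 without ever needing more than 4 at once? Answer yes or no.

no

The minimum achievable peak is 5; 4 < 5, so no feasible schedule stays within the cap.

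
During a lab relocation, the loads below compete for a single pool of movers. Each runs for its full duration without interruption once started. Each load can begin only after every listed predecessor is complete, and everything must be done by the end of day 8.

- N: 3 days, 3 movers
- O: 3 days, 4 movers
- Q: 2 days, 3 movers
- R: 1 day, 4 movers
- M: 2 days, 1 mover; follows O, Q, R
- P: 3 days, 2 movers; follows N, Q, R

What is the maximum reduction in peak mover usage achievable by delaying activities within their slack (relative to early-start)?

7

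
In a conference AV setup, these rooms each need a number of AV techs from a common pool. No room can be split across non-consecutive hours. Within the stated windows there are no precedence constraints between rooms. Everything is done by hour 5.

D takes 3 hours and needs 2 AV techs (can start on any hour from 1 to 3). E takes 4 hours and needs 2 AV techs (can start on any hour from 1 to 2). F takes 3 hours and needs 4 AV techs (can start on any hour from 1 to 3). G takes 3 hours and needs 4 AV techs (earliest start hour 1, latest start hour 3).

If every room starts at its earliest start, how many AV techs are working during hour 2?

12

At early start, hour 2 has: D, E, F, G.
Demand: 2 + 2 + 4 + 4 = 12.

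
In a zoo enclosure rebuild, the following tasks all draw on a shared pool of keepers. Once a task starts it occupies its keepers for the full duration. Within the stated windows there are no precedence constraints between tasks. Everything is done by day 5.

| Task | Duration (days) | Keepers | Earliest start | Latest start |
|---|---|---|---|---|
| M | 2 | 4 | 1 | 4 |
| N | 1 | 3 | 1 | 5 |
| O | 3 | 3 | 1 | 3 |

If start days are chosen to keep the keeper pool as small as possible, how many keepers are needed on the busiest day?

6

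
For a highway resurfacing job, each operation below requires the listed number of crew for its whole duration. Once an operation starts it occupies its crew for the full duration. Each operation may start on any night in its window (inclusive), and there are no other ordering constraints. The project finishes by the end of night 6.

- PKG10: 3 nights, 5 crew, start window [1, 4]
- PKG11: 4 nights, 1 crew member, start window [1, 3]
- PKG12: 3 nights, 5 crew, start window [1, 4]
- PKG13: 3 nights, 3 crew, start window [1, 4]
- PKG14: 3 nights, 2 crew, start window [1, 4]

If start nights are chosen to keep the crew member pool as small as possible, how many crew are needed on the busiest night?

9

Early-start (PKG10@1, PKG11@1, PKG12@1, PKG13@1, PKG14@1) gives peak 16: n1:16  n2:16  n3:16  n4:1  n5:0  n6:0.
Shift PKG12→4, PKG14→4.
Schedule PKG10@1, PKG11@1, PKG12@4, PKG13@1, PKG14@4: n1:9  n2:9  n3:9  n4:8  n5:7  n6:7 — peak 9.
Total crew member-nights = 49 over 6 nights ⇒ peak ≥ ⌈49/6⌉ = 9, so 9 is optimal.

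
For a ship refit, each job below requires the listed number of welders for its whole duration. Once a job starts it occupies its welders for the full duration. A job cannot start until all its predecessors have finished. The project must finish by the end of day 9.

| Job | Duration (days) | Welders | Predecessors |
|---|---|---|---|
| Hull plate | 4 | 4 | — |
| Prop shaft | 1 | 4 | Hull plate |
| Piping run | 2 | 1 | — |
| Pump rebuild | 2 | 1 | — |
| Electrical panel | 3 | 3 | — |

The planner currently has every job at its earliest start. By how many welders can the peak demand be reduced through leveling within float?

Early-start peak: d1:9  d2:9  d3:7  d4:4  d5:4  d6:0  d7:0  d8:0  d9:0 ⇒ 9.
Leveled (Hull plate@1, Prop shaft@5, Piping run@6, Pump rebuild@8, Electrical panel@6): d1:4  d2:4  d3:4  d4:4  d5:4  d6:4  d7:4  d8:4  d9:1 ⇒ 4.
Reduction 9 − 4 = 5.

5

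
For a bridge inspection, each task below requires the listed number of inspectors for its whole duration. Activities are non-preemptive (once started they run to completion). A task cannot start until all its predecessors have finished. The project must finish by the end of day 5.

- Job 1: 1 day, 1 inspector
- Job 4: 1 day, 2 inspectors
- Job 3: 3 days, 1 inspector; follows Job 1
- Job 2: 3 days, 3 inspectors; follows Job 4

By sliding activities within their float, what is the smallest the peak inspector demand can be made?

4

Schedule Job 1@1, Job 4@1, Job 3@2, Job 2@2: d1:3  d2:4  d3:4  d4:4  d5:0 — peak 4.
No arrangement of the 9 feasible schedules does better.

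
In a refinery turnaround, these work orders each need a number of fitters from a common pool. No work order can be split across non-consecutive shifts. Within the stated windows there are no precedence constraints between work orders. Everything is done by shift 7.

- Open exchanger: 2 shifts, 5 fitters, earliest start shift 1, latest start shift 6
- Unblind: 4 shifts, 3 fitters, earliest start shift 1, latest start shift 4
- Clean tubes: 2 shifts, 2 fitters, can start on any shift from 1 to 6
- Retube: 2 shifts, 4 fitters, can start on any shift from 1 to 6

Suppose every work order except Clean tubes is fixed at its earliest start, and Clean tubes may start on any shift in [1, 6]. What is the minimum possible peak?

12

Clean tubes@1: s1:14  s2:14  s3:3  s4:3  s5:0  s6:0  s7:0 → peak 14
Clean tubes@2: s1:12  s2:14  s3:5  s4:3  s5:0  s6:0  s7:0 → peak 14
Clean tubes@3: s1:12  s2:12  s3:5  s4:5  s5:0  s6:0  s7:0 → peak 12
Clean tubes@4: s1:12  s2:12  s3:3  s4:5  s5:2  s6:0  s7:0 → peak 12
Clean tubes@5: s1:12  s2:12  s3:3  s4:3  s5:2  s6:2  s7:0 → peak 12
Clean tubes@6: s1:12  s2:12  s3:3  s4:3  s5:0  s6:2  s7:2 → peak 12
Best is Clean tubes@3, peak 12.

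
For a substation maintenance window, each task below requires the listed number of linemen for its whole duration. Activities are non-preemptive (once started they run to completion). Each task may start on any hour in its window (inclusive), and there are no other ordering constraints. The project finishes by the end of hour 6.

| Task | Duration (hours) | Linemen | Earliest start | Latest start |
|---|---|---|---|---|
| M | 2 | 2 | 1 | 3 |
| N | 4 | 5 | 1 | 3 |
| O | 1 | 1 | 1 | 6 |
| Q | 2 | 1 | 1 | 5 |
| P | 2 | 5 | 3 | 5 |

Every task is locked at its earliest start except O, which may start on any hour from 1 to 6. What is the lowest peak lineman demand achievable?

10

O@1: h1:9  h2:8  h3:10  h4:10  h5:0  h6:0 → peak 10
O@2: h1:8  h2:9  h3:10  h4:10  h5:0  h6:0 → peak 10
O@3: h1:8  h2:8  h3:11  h4:10  h5:0  h6:0 → peak 11
O@4: h1:8  h2:8  h3:10  h4:11  h5:0  h6:0 → peak 11
O@5: h1:8  h2:8  h3:10  h4:10  h5:1  h6:0 → peak 10
O@6: h1:8  h2:8  h3:10  h4:10  h5:0  h6:1 → peak 10
Best is O@1, peak 10.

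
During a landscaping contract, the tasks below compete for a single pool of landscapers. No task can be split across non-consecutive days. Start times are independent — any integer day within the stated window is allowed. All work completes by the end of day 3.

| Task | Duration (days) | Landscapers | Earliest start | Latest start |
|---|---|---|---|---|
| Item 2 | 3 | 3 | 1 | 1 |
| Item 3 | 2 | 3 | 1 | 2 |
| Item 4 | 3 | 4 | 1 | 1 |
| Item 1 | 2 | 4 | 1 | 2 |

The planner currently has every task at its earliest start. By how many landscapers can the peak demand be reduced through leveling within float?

0

Early-start peak: d1:14  d2:14  d3:7 ⇒ 14.
Leveled (Item 2@1, Item 3@1, Item 4@1, Item 1@1): d1:14  d2:14  d3:7 ⇒ 14.
Reduction 14 − 14 = 0.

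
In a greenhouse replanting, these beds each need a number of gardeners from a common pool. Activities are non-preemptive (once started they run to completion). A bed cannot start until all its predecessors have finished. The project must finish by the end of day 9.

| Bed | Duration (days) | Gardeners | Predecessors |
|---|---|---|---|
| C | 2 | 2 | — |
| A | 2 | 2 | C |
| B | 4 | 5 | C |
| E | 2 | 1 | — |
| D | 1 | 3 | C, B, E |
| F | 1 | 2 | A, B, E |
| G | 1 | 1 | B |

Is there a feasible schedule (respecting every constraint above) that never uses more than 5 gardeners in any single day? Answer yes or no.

yes

Schedule C@1, A@7, B@3, E@1, D@7, F@9, G@8: d1:3  d2:3  d3:5  d4:5  d5:5  d6:5  d7:5  d8:3  d9:2 — peak 5 ≤ 5.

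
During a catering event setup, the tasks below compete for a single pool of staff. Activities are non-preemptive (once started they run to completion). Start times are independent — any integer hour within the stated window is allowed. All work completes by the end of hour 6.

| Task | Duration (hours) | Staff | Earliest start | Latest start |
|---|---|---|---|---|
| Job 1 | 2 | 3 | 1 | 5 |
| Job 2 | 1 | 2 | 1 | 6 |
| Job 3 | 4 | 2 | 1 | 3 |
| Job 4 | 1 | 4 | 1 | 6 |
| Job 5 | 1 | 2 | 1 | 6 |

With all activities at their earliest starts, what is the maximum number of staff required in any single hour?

Early-start schedule: Job 1@1, Job 2@1, Job 3@1, Job 4@1, Job 5@1.
Load per hour: hour 1: 13, hour 2: 5, hour 3: 2, hour 4: 2, hour 5: 0, hour 6: 0.
Peak is 13.

13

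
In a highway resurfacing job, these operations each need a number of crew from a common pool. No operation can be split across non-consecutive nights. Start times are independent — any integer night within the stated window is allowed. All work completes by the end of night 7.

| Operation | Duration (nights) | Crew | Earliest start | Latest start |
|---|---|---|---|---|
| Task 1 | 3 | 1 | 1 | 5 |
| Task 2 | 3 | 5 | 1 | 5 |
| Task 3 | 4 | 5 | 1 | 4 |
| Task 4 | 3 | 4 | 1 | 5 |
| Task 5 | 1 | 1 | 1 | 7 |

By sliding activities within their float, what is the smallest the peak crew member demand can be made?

Early-start (Task 1@1, Task 2@1, Task 3@1, Task 4@1, Task 5@1) gives peak 16: n1:16  n2:15  n3:15  n4:5  n5:0  n6:0  n7:0.
Shift Task 3→4, Task 4→4.
Schedule Task 1@1, Task 2@1, Task 3@4, Task 4@4, Task 5@1: n1:7  n2:6  n3:6  n4:9  n5:9  n6:9  n7:5 — peak 9.

9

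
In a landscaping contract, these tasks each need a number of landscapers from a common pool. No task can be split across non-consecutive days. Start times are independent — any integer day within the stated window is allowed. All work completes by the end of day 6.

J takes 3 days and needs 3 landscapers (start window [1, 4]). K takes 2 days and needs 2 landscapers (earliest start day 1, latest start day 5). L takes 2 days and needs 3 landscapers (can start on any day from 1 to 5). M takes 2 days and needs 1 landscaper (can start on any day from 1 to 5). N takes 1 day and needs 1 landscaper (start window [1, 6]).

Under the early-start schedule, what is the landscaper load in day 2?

9

At early start, day 2 has: J, K, L, M.
Demand: 3 + 2 + 3 + 1 = 9.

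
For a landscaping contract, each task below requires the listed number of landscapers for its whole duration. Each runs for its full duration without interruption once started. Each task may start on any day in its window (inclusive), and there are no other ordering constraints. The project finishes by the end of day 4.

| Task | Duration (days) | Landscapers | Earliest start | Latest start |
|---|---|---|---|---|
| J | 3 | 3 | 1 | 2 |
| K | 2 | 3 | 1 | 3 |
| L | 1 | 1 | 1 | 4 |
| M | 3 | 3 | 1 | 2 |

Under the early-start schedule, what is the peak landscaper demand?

10

Early-start schedule: J@1, K@1, L@1, M@1.
Load per day: day 1: 10, day 2: 9, day 3: 6, day 4: 0.
Peak is 10.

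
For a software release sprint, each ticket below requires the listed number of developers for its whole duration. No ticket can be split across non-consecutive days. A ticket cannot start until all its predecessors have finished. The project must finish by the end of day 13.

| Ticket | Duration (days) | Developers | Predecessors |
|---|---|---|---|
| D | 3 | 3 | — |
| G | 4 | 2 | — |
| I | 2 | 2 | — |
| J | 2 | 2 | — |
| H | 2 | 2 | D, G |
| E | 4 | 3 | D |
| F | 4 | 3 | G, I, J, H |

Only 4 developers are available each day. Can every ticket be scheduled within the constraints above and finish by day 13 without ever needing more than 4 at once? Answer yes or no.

Total developer-days = 53; over 13 days the average is 53/13 > 4, so some day must exceed 4.

no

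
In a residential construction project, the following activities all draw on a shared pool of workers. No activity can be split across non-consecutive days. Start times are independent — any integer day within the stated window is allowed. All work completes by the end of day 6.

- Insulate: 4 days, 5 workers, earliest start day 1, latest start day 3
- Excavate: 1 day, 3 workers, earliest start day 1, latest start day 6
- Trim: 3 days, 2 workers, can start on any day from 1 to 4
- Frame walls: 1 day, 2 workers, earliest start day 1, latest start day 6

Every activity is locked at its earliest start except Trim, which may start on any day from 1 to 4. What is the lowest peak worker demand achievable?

10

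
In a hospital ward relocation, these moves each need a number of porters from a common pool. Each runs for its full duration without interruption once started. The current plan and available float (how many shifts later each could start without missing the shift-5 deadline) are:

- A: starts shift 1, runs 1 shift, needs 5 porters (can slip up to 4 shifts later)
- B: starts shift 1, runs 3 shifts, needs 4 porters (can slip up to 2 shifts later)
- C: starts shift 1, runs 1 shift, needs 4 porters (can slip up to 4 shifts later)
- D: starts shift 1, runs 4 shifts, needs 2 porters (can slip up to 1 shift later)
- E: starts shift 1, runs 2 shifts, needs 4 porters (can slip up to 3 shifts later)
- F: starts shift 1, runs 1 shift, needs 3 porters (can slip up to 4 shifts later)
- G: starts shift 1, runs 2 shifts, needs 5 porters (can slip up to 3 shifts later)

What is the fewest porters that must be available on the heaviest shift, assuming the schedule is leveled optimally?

Early-start (A@1, B@1, C@1, D@1, E@1, F@1, G@1) gives peak 27: s1:27  s2:15  s3:6  s4:2  s5:0.
Shift B→3, C→3, D→2, E→4, F→2.
Schedule A@1, B@3, C@3, D@2, E@4, F@2, G@1: s1:10  s2:10  s3:10  s4:10  s5:10 — peak 10.
Total porter-shifts = 50 over 5 shifts ⇒ peak ≥ ⌈50/5⌉ = 10, so 10 is optimal.

10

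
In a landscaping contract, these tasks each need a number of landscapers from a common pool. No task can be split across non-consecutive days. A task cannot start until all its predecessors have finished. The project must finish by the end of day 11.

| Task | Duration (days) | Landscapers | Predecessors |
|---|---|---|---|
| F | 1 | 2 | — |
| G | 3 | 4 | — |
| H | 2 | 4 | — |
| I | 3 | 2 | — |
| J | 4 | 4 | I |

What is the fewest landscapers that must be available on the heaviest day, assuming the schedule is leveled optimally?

Early-start (F@1, G@1, H@1, I@1, J@4) gives peak 12: d1:12  d2:10  d3:6  d4:4  d5:4  d6:4  d7:4  d8:0  d9:0  d10:0  d11:0.
Shift H→4, I→2, J→6.
Schedule F@1, G@1, H@4, I@2, J@6: d1:6  d2:6  d3:6  d4:6  d5:4  d6:4  d7:4  d8:4  d9:4  d10:0  d11:0 — peak 6.

6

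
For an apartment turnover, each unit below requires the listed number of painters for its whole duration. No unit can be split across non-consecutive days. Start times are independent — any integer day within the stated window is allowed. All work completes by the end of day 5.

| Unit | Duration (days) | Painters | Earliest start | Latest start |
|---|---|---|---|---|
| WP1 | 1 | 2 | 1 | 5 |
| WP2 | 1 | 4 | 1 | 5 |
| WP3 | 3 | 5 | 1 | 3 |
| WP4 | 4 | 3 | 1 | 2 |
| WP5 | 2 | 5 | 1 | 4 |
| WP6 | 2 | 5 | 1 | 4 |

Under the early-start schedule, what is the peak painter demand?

Early-start schedule: WP1@1, WP2@1, WP3@1, WP4@1, WP5@1, WP6@1.
Load per day: day 1: 24, day 2: 18, day 3: 8, day 4: 3, day 5: 0.
Peak is 24.

24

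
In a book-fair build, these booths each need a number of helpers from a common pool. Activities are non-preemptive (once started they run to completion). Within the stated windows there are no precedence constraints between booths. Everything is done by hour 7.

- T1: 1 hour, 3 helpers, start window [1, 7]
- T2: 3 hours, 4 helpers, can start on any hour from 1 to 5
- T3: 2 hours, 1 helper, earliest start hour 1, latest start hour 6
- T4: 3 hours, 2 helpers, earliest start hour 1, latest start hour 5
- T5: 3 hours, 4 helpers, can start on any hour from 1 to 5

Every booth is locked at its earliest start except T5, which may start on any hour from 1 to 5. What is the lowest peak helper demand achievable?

T5@1: h1:14  h2:11  h3:10  h4:0  h5:0  h6:0  h7:0 → peak 14
T5@2: h1:10  h2:11  h3:10  h4:4  h5:0  h6:0  h7:0 → peak 11
T5@3: h1:10  h2:7  h3:10  h4:4  h5:4  h6:0  h7:0 → peak 10
T5@4: h1:10  h2:7  h3:6  h4:4  h5:4  h6:4  h7:0 → peak 10
T5@5: h1:10  h2:7  h3:6  h4:0  h5:4  h6:4  h7:4 → peak 10
Best is T5@3, peak 10.

10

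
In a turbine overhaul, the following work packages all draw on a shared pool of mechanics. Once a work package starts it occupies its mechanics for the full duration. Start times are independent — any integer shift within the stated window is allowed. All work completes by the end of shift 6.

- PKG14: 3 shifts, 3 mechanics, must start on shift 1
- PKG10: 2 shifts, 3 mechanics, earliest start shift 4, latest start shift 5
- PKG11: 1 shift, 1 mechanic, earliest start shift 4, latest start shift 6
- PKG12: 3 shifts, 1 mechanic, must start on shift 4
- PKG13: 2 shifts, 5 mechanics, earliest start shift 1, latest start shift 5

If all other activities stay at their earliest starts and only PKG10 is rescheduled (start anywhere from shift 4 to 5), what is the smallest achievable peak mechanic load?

8

PKG10@4: s1:8  s2:8  s3:3  s4:5  s5:4  s6:1 → peak 8
PKG10@5: s1:8  s2:8  s3:3  s4:2  s5:4  s6:4 → peak 8
Best is PKG10@4, peak 8.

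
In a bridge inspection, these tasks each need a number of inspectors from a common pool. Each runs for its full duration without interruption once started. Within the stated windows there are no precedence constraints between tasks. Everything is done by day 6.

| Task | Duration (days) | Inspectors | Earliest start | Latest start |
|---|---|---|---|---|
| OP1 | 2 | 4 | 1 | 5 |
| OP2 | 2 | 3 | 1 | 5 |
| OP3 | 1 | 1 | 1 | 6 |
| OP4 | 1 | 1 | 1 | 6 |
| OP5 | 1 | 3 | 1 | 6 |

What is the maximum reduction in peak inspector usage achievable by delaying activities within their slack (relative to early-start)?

Early-start peak: d1:12  d2:7  d3:0  d4:0  d5:0  d6:0 ⇒ 12.
Leveled (OP1@1, OP2@3, OP3@3, OP4@4, OP5@5): d1:4  d2:4  d3:4  d4:4  d5:3  d6:0 ⇒ 4.
Reduction 12 − 4 = 8.

8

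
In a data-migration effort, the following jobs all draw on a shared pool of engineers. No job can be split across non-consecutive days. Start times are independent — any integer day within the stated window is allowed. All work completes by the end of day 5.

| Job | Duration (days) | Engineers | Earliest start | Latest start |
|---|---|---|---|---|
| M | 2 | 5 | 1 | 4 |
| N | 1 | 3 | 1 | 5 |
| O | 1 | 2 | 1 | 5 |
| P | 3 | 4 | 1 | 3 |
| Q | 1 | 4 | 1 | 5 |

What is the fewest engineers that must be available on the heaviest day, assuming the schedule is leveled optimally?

8

Early-start (M@1, N@1, O@1, P@1, Q@1) gives peak 18: d1:18  d2:9  d3:4  d4:0  d5:0.
Shift O→2, P→3, Q→3.
Schedule M@1, N@1, O@2, P@3, Q@3: d1:8  d2:7  d3:8  d4:4  d5:4 — peak 8.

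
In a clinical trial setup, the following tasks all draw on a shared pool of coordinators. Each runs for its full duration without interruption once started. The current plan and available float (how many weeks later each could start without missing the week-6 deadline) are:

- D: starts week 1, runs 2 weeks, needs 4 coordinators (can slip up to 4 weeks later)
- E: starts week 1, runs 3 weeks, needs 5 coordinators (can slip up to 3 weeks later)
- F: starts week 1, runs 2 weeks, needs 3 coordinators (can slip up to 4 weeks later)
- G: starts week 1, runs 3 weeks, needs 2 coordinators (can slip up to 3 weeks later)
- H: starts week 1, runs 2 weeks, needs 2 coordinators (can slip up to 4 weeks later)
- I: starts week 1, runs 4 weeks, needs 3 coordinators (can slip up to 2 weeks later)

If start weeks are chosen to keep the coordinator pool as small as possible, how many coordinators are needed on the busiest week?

Early-start (D@1, E@1, F@1, G@1, H@1, I@1) gives peak 19: w1:19  w2:19  w3:10  w4:3  w5:0  w6:0.
Shift F→4, G→3, H→4, I→3.
Schedule D@1, E@1, F@4, G@3, H@4, I@3: w1:9  w2:9  w3:10  w4:10  w5:10  w6:3 — peak 10.

10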